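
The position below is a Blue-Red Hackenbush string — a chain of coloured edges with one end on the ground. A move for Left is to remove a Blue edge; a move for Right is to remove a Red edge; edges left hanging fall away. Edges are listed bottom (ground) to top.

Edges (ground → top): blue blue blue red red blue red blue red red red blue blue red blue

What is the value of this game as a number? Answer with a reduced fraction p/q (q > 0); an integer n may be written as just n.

9499/4096

Prefix values for blue blue blue red red blue red blue red red red blue blue red blue via {L|R} + simplicity:
val(b) = { 0 | (no moves) } → 1
val(bb) = { 0, 1 | (no moves) } → 2
val(bbb) = { 0, 1, 2 | (no moves) } → 3
val(bbbr) = { 0, 1, 2 | 3 } → 5/2
val(bbbrr) = { 0, 1, 2 | 5/2, 3 } → 9/4
val(bbbrrb) = { 0, 1, 2, 9/4 | 5/2, 3 } → 19/8
val(bbbrrbr) = { 0, 1, 2, 9/4 | 19/8, 5/2, 3 } → 37/16
val(bbbrrbrb) = { 0, 1, 2, 9/4, 37/16 | 19/8, 5/2, 3 } → 75/32
val(bbbrrbrbr) = { 0, 1, 2, 9/4, 37/16 | 75/32, 19/8, 5/2, 3 } → 149/64
val(bbbrrbrbrr) = { 0, 1, 2, 9/4, 37/16 | 149/64, 75/32, 19/8, 5/2, 3 } → 297/128
val(bbbrrbrbrrr) = { 0, 1, 2, 9/4, 37/16 | 297/128, 149/64, 75/32, 19/8, 5/2, 3 } → 593/256
val(bbbrrbrbrrrb) = { 0, 1, 2, 9/4, 37/16, 593/256 | 297/128, 149/64, 75/32, 19/8, 5/2, 3 } → 1187/512
val(bbbrrbrbrrrbb) = { 0, 1, 2, 9/4, 37/16, 593/256, 1187/512 | 297/128, 149/64, 75/32, 19/8, 5/2, 3 } → 2375/1024
val(bbbrrbrbrrrbbr) = { 0, 1, 2, 9/4, 37/16, 593/256, 1187/512 | 2375/1024, 297/128, 149/64, 75/32, 19/8, 5/2, 3 } → 4749/2048
val(bbbrrbrbrrrbbrb) = { 0, 1, 2, 9/4, 37/16, 593/256, 1187/512, 4749/2048 | 2375/1024, 297/128, 149/64, 75/32, 19/8, 5/2, 3 } → 9499/4096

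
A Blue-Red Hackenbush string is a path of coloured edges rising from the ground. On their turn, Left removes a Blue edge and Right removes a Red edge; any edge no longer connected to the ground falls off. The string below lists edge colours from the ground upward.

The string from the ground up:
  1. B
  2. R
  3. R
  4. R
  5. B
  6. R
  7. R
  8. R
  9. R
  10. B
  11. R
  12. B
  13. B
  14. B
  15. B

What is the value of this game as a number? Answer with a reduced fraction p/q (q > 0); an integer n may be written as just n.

2143/16384

Prefix values for B R R R B R R R R B R B B B B via {L|R} + simplicity:
edge 1 of 15 (B): { 0 | · } -> 1
edge 2 of 15 (R): { 0 | 1 } -> 1/2
edge 3 of 15 (R): { 0 | 1/2, 1 } -> 1/4
edge 4 of 15 (R): { 0 | 1/4, 1/2, 1 } -> 1/8
edge 5 of 15 (B): { 0, 1/8 | 1/4, 1/2, 1 } -> 3/16
edge 6 of 15 (R): { 0, 1/8 | 3/16, 1/4, 1/2, 1 } -> 5/32
edge 7 of 15 (R): { 0, 1/8 | 5/32, 3/16, 1/4, 1/2, 1 } -> 9/64
edge 8 of 15 (R): { 0, 1/8 | 9/64, 5/32, 3/16, 1/4, 1/2, 1 } -> 17/128
edge 9 of 15 (R): { 0, 1/8 | 17/128, 9/64, 5/32, 3/16, 1/4, 1/2, 1 } -> 33/256
edge 10 of 15 (B): { 0, 1/8, 33/256 | 17/128, 9/64, 5/32, 3/16, 1/4, 1/2, 1 } -> 67/512
edge 11 of 15 (R): { 0, 1/8, 33/256 | 67/512, 17/128, 9/64, 5/32, 3/16, 1/4, 1/2, 1 } -> 133/1024
edge 12 of 15 (B): { 0, 1/8, 33/256, 133/1024 | 67/512, 17/128, 9/64, 5/32, 3/16, 1/4, 1/2, 1 } -> 267/2048
edge 13 of 15 (B): { 0, 1/8, 33/256, 133/1024, 267/2048 | 67/512, 17/128, 9/64, 5/32, 3/16, 1/4, 1/2, 1 } -> 535/4096
edge 14 of 15 (B): { 0, 1/8, 33/256, 133/1024, 267/2048, 535/4096 | 67/512, 17/128, 9/64, 5/32, 3/16, 1/4, 1/2, 1 } -> 1071/8192
edge 15 of 15 (B): { 0, 1/8, 33/256, 133/1024, 267/2048, 535/4096, 1071/8192 | 67/512, 17/128, 9/64, 5/32, 3/16, 1/4, 1/2, 1 } -> 2143/16384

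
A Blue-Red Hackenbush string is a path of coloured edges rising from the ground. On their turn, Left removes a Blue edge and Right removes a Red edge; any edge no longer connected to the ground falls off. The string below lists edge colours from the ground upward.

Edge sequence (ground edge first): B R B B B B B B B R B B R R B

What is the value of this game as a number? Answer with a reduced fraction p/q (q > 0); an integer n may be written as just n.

edge 1 of 15 (B): { 0 | · } => 1
edge 2 of 15 (R): { 0 | 1 } => 1/2
edge 3 of 15 (B): { 0,1/2 | 1 } => 3/4
edge 4 of 15 (B): { 0,1/2,3/4 | 1 } => 7/8
edge 5 of 15 (B): { 0,1/2,3/4,7/8 | 1 } => 15/16
edge 6 of 15 (B): { 0,1/2,3/4,7/8,15/16 | 1 } => 31/32
edge 7 of 15 (B): { 0,1/2,3/4,7/8,15/16,31/32 | 1 } => 63/64
edge 8 of 15 (B): { 0,1/2,3/4,7/8,15/16,31/32,63/64 | 1 } => 127/128
edge 9 of 15 (B): { 0,1/2,3/4,7/8,15/16,31/32,63/64,127/128 | 1 } => 255/256
edge 10 of 15 (R): { 0,1/2,3/4,7/8,15/16,31/32,63/64,127/128 | 255/256,1 } => 509/512
edge 11 of 15 (B): { 0,1/2,3/4,7/8,15/16,31/32,63/64,127/128,509/512 | 255/256,1 } => 1019/1024
edge 12 of 15 (B): { 0,1/2,3/4,7/8,15/16,31/32,63/64,127/128,509/512,1019/1024 | 255/256,1 } => 2039/2048
edge 13 of 15 (R): { 0,1/2,3/4,7/8,15/16,31/32,63/64,127/128,509/512,1019/1024 | 2039/2048,255/256,1 } => 4077/4096
edge 14 of 15 (R): { 0,1/2,3/4,7/8,15/16,31/32,63/64,127/128,509/512,1019/1024 | 4077/4096,2039/2048,255/256,1 } => 8153/8192
edge 15 of 15 (B): { 0,1/2,3/4,7/8,15/16,31/32,63/64,127/128,509/512,1019/1024,8153/8192 | 4077/4096,2039/2048,255/256,1 } => 16307/16384

16307/16384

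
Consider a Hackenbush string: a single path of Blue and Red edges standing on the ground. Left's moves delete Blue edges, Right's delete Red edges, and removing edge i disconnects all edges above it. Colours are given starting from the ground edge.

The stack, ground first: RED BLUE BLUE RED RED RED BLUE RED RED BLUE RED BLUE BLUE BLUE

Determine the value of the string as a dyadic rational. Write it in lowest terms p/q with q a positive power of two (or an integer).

-3793/8192

Prefix values for RED BLUE BLUE RED RED RED BLUE RED RED BLUE RED BLUE BLUE BLUE via {L|R} + simplicity:
step 1: add RED to get R; options L={ ∅ } R={ 0 } → -1
step 2: add BLUE to get RB; options L={ -1 } R={ 0 } → -1/2
step 3: add BLUE to get RBB; options L={ -1; -1/2 } R={ 0 } → -1/4
step 4: add RED to get RBBR; options L={ -1; -1/2 } R={ -1/4; 0 } → -3/8
step 5: add RED to get RBBRR; options L={ -1; -1/2 } R={ -3/8; -1/4; 0 } → -7/16
step 6: add RED to get RBBRRR; options L={ -1; -1/2 } R={ -7/16; -3/8; -1/4; 0 } → -15/32
step 7: add BLUE to get RBBRRRB; options L={ -1; -1/2; -15/32 } R={ -7/16; -3/8; -1/4; 0 } → -29/64
step 8: add RED to get RBBRRRBR; options L={ -1; -1/2; -15/32 } R={ -29/64; -7/16; -3/8; -1/4; 0 } → -59/128
step 9: add RED to get RBBRRRBRR; options L={ -1; -1/2; -15/32 } R={ -59/128; -29/64; -7/16; -3/8; -1/4; 0 } → -119/256
step 10: add BLUE to get RBBRRRBRRB; options L={ -1; -1/2; -15/32; -119/256 } R={ -59/128; -29/64; -7/16; -3/8; -1/4; 0 } → -237/512
step 11: add RED to get RBBRRRBRRBR; options L={ -1; -1/2; -15/32; -119/256 } R={ -237/512; -59/128; -29/64; -7/16; -3/8; -1/4; 0 } → -475/1024
step 12: add BLUE to get RBBRRRBRRBRB; options L={ -1; -1/2; -15/32; -119/256; -475/1024 } R={ -237/512; -59/128; -29/64; -7/16; -3/8; -1/4; 0 } → -949/2048
step 13: add BLUE to get RBBRRRBRRBRBB; options L={ -1; -1/2; -15/32; -119/256; -475/1024; -949/2048 } R={ -237/512; -59/128; -29/64; -7/16; -3/8; -1/4; 0 } → -1897/4096
step 14: add BLUE to get RBBRRRBRRBRBBB; options L={ -1; -1/2; -15/32; -119/256; -475/1024; -949/2048; -1897/4096 } R={ -237/512; -59/128; -29/64; -7/16; -3/8; -1/4; 0 } → -3793/8192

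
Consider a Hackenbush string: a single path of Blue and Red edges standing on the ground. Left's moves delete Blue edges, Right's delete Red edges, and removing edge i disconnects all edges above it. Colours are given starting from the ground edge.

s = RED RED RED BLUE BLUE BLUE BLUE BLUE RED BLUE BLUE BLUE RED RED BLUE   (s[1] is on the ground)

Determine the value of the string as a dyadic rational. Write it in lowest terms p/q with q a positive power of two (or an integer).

edge 1 of 15 (RED): {  | 0 } → -1
edge 2 of 15 (RED): {  | -1; 0 } → -2
edge 3 of 15 (RED): {  | -2; -1; 0 } → -3
edge 4 of 15 (BLUE): { -3 | -2; -1; 0 } → -5/2
edge 5 of 15 (BLUE): { -3; -5/2 | -2; -1; 0 } → -9/4
edge 6 of 15 (BLUE): { -3; -5/2; -9/4 | -2; -1; 0 } → -17/8
edge 7 of 15 (BLUE): { -3; -5/2; -9/4; -17/8 | -2; -1; 0 } → -33/16
edge 8 of 15 (BLUE): { -3; -5/2; -9/4; -17/8; -33/16 | -2; -1; 0 } → -65/32
edge 9 of 15 (RED): { -3; -5/2; -9/4; -17/8; -33/16 | -65/32; -2; -1; 0 } → -131/64
edge 10 of 15 (BLUE): { -3; -5/2; -9/4; -17/8; -33/16; -131/64 | -65/32; -2; -1; 0 } → -261/128
edge 11 of 15 (BLUE): { -3; -5/2; -9/4; -17/8; -33/16; -131/64; -261/128 | -65/32; -2; -1; 0 } → -521/256
edge 12 of 15 (BLUE): { -3; -5/2; -9/4; -17/8; -33/16; -131/64; -261/128; -521/256 | -65/32; -2; -1; 0 } → -1041/512
edge 13 of 15 (RED): { -3; -5/2; -9/4; -17/8; -33/16; -131/64; -261/128; -521/256 | -1041/512; -65/32; -2; -1; 0 } → -2083/1024
edge 14 of 15 (RED): { -3; -5/2; -9/4; -17/8; -33/16; -131/64; -261/128; -521/256 | -2083/1024; -1041/512; -65/32; -2; -1; 0 } → -4167/2048
edge 15 of 15 (BLUE): { -3; -5/2; -9/4; -17/8; -33/16; -131/64; -261/128; -521/256; -4167/2048 | -2083/1024; -1041/512; -65/32; -2; -1; 0 } → -8333/4096

-8333/4096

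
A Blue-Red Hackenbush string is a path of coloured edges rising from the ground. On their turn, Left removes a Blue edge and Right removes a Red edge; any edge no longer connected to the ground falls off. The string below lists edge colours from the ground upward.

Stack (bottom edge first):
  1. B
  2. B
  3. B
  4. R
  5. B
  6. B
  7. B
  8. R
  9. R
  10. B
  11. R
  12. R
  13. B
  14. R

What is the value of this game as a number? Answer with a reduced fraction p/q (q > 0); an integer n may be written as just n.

v_1 [B]  L=[0]  R=[none]  — 1
v_2 [BB]  L=[0; 1]  R=[none]  — 2
v_3 [BBB]  L=[0; 1; 2]  R=[none]  — 3
v_4 [BBBR]  L=[0; 1; 2]  R=[3]  — 5/2
v_5 [BBBRB]  L=[0; 1; 2; 5/2]  R=[3]  — 11/4
v_6 [BBBRBB]  L=[0; 1; 2; 5/2; 11/4]  R=[3]  — 23/8
v_7 [BBBRBBB]  L=[0; 1; 2; 5/2; 11/4; 23/8]  R=[3]  — 47/16
v_8 [BBBRBBBR]  L=[0; 1; 2; 5/2; 11/4; 23/8]  R=[47/16; 3]  — 93/32
v_9 [BBBRBBBRR]  L=[0; 1; 2; 5/2; 11/4; 23/8]  R=[93/32; 47/16; 3]  — 185/64
v_10 [BBBRBBBRRB]  L=[0; 1; 2; 5/2; 11/4; 23/8; 185/64]  R=[93/32; 47/16; 3]  — 371/128
v_11 [BBBRBBBRRBR]  L=[0; 1; 2; 5/2; 11/4; 23/8; 185/64]  R=[371/128; 93/32; 47/16; 3]  — 741/256
v_12 [BBBRBBBRRBRR]  L=[0; 1; 2; 5/2; 11/4; 23/8; 185/64]  R=[741/256; 371/128; 93/32; 47/16; 3]  — 1481/512
v_13 [BBBRBBBRRBRRB]  L=[0; 1; 2; 5/2; 11/4; 23/8; 185/64; 1481/512]  R=[741/256; 371/128; 93/32; 47/16; 3]  — 2963/1024
v_14 [BBBRBBBRRBRRBR]  L=[0; 1; 2; 5/2; 11/4; 23/8; 185/64; 1481/512]  R=[2963/1024; 741/256; 371/128; 93/32; 47/16; 3]  — 5925/2048

5925/2048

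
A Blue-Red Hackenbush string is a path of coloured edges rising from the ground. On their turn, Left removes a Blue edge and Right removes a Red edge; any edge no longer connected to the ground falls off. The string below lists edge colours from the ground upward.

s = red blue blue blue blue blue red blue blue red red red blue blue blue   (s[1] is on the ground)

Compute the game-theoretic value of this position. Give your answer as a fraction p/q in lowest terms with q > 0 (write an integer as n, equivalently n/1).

Build val(s[:k]) for k = 1..15, string s = red blue blue blue blue blue red blue blue red red red blue blue blue.
edge 1 of 15 (red): {  | 0 } → -1
edge 2 of 15 (blue): { -1 | 0 } → -1/2
edge 3 of 15 (blue): { -1 -1/2 | 0 } → -1/4
edge 4 of 15 (blue): { -1 -1/2 -1/4 | 0 } → -1/8
edge 5 of 15 (blue): { -1 -1/2 -1/4 -1/8 | 0 } → -1/16
edge 6 of 15 (blue): { -1 -1/2 -1/4 -1/8 -1/16 | 0 } → -1/32
edge 7 of 15 (red): { -1 -1/2 -1/4 -1/8 -1/16 | -1/32 0 } → -3/64
edge 8 of 15 (blue): { -1 -1/2 -1/4 -1/8 -1/16 -3/64 | -1/32 0 } → -5/128
edge 9 of 15 (blue): { -1 -1/2 -1/4 -1/8 -1/16 -3/64 -5/128 | -1/32 0 } → -9/256
edge 10 of 15 (red): { -1 -1/2 -1/4 -1/8 -1/16 -3/64 -5/128 | -9/256 -1/32 0 } → -19/512
edge 11 of 15 (red): { -1 -1/2 -1/4 -1/8 -1/16 -3/64 -5/128 | -19/512 -9/256 -1/32 0 } → -39/1024
edge 12 of 15 (red): { -1 -1/2 -1/4 -1/8 -1/16 -3/64 -5/128 | -39/1024 -19/512 -9/256 -1/32 0 } → -79/2048
edge 13 of 15 (blue): { -1 -1/2 -1/4 -1/8 -1/16 -3/64 -5/128 -79/2048 | -39/1024 -19/512 -9/256 -1/32 0 } → -157/4096
edge 14 of 15 (blue): { -1 -1/2 -1/4 -1/8 -1/16 -3/64 -5/128 -79/2048 -157/4096 | -39/1024 -19/512 -9/256 -1/32 0 } → -313/8192
edge 15 of 15 (blue): { -1 -1/2 -1/4 -1/8 -1/16 -3/64 -5/128 -79/2048 -157/4096 -313/8192 | -39/1024 -19/512 -9/256 -1/32 0 } → -625/16384

-625/16384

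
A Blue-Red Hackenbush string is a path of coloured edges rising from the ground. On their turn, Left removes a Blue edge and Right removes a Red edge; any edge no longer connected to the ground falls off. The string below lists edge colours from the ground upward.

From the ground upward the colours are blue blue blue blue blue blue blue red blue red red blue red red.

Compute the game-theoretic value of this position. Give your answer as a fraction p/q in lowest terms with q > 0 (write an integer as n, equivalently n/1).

841/128

g(b) = { 0 | (no moves) } = 1
g(bb) = { 0, 1 | (no moves) } = 2
g(bbb) = { 0, 1, 2 | (no moves) } = 3
g(bbbb) = { 0, 1, 2, 3 | (no moves) } = 4
g(bbbbb) = { 0, 1, 2, 3, 4 | (no moves) } = 5
g(bbbbbb) = { 0, 1, 2, 3, 4, 5 | (no moves) } = 6
g(bbbbbbb) = { 0, 1, 2, 3, 4, 5, 6 | (no moves) } = 7
g(bbbbbbbr) = { 0, 1, 2, 3, 4, 5, 6 | 7 } = 13/2
g(bbbbbbbrb) = { 0, 1, 2, 3, 4, 5, 6, 13/2 | 7 } = 27/4
g(bbbbbbbrbr) = { 0, 1, 2, 3, 4, 5, 6, 13/2 | 27/4, 7 } = 53/8
g(bbbbbbbrbrr) = { 0, 1, 2, 3, 4, 5, 6, 13/2 | 53/8, 27/4, 7 } = 105/16
g(bbbbbbbrbrrb) = { 0, 1, 2, 3, 4, 5, 6, 13/2, 105/16 | 53/8, 27/4, 7 } = 211/32
g(bbbbbbbrbrrbr) = { 0, 1, 2, 3, 4, 5, 6, 13/2, 105/16 | 211/32, 53/8, 27/4, 7 } = 421/64
g(bbbbbbbrbrrbrr) = { 0, 1, 2, 3, 4, 5, 6, 13/2, 105/16 | 421/64, 211/32, 53/8, 27/4, 7 } = 841/128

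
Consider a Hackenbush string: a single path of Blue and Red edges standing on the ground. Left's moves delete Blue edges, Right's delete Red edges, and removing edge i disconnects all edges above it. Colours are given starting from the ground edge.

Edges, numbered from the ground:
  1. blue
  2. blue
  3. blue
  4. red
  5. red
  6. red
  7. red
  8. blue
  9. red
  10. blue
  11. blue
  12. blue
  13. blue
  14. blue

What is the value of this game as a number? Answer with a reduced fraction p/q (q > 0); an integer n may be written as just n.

4287/2048

Recurse on prefixes of the 14-edge string blue blue blue red red red red blue red blue blue blue blue blue:
step 1: add blue to get b; options L={ 0 } R={  } ⇒ 1
step 2: add blue to get bb; options L={ 0; 1 } R={  } ⇒ 2
step 3: add blue to get bbb; options L={ 0; 1; 2 } R={  } ⇒ 3
step 4: add red to get bbbr; options L={ 0; 1; 2 } R={ 3 } ⇒ 5/2
step 5: add red to get bbbrr; options L={ 0; 1; 2 } R={ 5/2; 3 } ⇒ 9/4
step 6: add red to get bbbrrr; options L={ 0; 1; 2 } R={ 9/4; 5/2; 3 } ⇒ 17/8
step 7: add red to get bbbrrrr; options L={ 0; 1; 2 } R={ 17/8; 9/4; 5/2; 3 } ⇒ 33/16
step 8: add blue to get bbbrrrrb; options L={ 0; 1; 2; 33/16 } R={ 17/8; 9/4; 5/2; 3 } ⇒ 67/32
step 9: add red to get bbbrrrrbr; options L={ 0; 1; 2; 33/16 } R={ 67/32; 17/8; 9/4; 5/2; 3 } ⇒ 133/64
step 10: add blue to get bbbrrrrbrb; options L={ 0; 1; 2; 33/16; 133/64 } R={ 67/32; 17/8; 9/4; 5/2; 3 } ⇒ 267/128
step 11: add blue to get bbbrrrrbrbb; options L={ 0; 1; 2; 33/16; 133/64; 267/128 } R={ 67/32; 17/8; 9/4; 5/2; 3 } ⇒ 535/256
step 12: add blue to get bbbrrrrbrbbb; options L={ 0; 1; 2; 33/16; 133/64; 267/128; 535/256 } R={ 67/32; 17/8; 9/4; 5/2; 3 } ⇒ 1071/512
step 13: add blue to get bbbrrrrbrbbbb; options L={ 0; 1; 2; 33/16; 133/64; 267/128; 535/256; 1071/512 } R={ 67/32; 17/8; 9/4; 5/2; 3 } ⇒ 2143/1024
step 14: add blue to get bbbrrrrbrbbbbb; options L={ 0; 1; 2; 33/16; 133/64; 267/128; 535/256; 1071/512; 2143/1024 } R={ 67/32; 17/8; 9/4; 5/2; 3 } ⇒ 4287/2048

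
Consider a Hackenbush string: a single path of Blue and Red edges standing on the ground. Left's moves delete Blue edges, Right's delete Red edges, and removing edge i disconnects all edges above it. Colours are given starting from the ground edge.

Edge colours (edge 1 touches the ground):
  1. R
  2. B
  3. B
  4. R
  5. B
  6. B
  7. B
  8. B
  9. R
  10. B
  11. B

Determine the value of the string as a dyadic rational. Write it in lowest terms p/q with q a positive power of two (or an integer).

val(R) = { (no moves) | 0 } = -1
val(RB) = { -1 | 0 } = -1/2
val(RBB) = { -1; -1/2 | 0 } = -1/4
val(RBBR) = { -1; -1/2 | -1/4; 0 } = -3/8
val(RBBRB) = { -1; -1/2; -3/8 | -1/4; 0 } = -5/16
val(RBBRBB) = { -1; -1/2; -3/8; -5/16 | -1/4; 0 } = -9/32
val(RBBRBBB) = { -1; -1/2; -3/8; -5/16; -9/32 | -1/4; 0 } = -17/64
val(RBBRBBBB) = { -1; -1/2; -3/8; -5/16; -9/32; -17/64 | -1/4; 0 } = -33/128
val(RBBRBBBBR) = { -1; -1/2; -3/8; -5/16; -9/32; -17/64 | -33/128; -1/4; 0 } = -67/256
val(RBBRBBBBRB) = { -1; -1/2; -3/8; -5/16; -9/32; -17/64; -67/256 | -33/128; -1/4; 0 } = -133/512
val(RBBRBBBBRBB) = { -1; -1/2; -3/8; -5/16; -9/32; -17/64; -67/256; -133/512 | -33/128; -1/4; 0 } = -265/1024

-265/1024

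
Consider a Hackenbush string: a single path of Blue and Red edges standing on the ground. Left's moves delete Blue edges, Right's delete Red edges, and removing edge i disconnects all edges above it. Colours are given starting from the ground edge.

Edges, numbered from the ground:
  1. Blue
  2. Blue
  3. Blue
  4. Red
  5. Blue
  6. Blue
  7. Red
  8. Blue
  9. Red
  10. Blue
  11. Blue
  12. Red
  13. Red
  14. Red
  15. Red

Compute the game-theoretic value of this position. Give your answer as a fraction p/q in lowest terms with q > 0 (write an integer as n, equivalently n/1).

Prefix values for Blue Blue Blue Red Blue Blue Red Blue Red Blue Blue Red Red Red Red via {L|R} + simplicity:
1 of 15 · B · max L 0 · min R +∞ → 1
2 of 15 · BB · max L 1 · min R +∞ → 2
3 of 15 · BBB · max L 2 · min R +∞ → 3
4 of 15 · BBBR · max L 2 · min R 3 → 5/2
5 of 15 · BBBRB · max L 5/2 · min R 3 → 11/4
6 of 15 · BBBRBB · max L 11/4 · min R 3 → 23/8
7 of 15 · BBBRBBR · max L 11/4 · min R 23/8 → 45/16
8 of 15 · BBBRBBRB · max L 45/16 · min R 23/8 → 91/32
9 of 15 · BBBRBBRBR · max L 45/16 · min R 91/32 → 181/64
10 of 15 · BBBRBBRBRB · max L 181/64 · min R 91/32 → 363/128
11 of 15 · BBBRBBRBRBB · max L 363/128 · min R 91/32 → 727/256
12 of 15 · BBBRBBRBRBBR · max L 363/128 · min R 727/256 → 1453/512
13 of 15 · BBBRBBRBRBBRR · max L 363/128 · min R 1453/512 → 2905/1024
14 of 15 · BBBRBBRBRBBRRR · max L 363/128 · min R 2905/1024 → 5809/2048
15 of 15 · BBBRBBRBRBBRRRR · max L 363/128 · min R 5809/2048 → 11617/4096

11617/4096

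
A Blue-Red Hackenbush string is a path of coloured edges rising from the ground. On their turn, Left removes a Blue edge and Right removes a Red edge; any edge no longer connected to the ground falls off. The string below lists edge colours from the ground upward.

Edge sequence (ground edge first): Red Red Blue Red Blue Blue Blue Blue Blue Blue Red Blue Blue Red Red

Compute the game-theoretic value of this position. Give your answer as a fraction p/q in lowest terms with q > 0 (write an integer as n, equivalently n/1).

Prefix values for Red Red Blue Red Blue Blue Blue Blue Blue Blue Red Blue Blue Red Red via {L|R} + simplicity:
step 1: add Red to get R; options L={ ∅ } R={ 0 } ⇒ -1
step 2: add Red to get RR; options L={ ∅ } R={ -1 0 } ⇒ -2
step 3: add Blue to get RRB; options L={ -2 } R={ -1 0 } ⇒ -3/2
step 4: add Red to get RRBR; options L={ -2 } R={ -3/2 -1 0 } ⇒ -7/4
step 5: add Blue to get RRBRB; options L={ -2 -7/4 } R={ -3/2 -1 0 } ⇒ -13/8
step 6: add Blue to get RRBRBB; options L={ -2 -7/4 -13/8 } R={ -3/2 -1 0 } ⇒ -25/16
step 7: add Blue to get RRBRBBB; options L={ -2 -7/4 -13/8 -25/16 } R={ -3/2 -1 0 } ⇒ -49/32
step 8: add Blue to get RRBRBBBB; options L={ -2 -7/4 -13/8 -25/16 -49/32 } R={ -3/2 -1 0 } ⇒ -97/64
step 9: add Blue to get RRBRBBBBB; options L={ -2 -7/4 -13/8 -25/16 -49/32 -97/64 } R={ -3/2 -1 0 } ⇒ -193/128
step 10: add Blue to get RRBRBBBBBB; options L={ -2 -7/4 -13/8 -25/16 -49/32 -97/64 -193/128 } R={ -3/2 -1 0 } ⇒ -385/256
step 11: add Red to get RRBRBBBBBBR; options L={ -2 -7/4 -13/8 -25/16 -49/32 -97/64 -193/128 } R={ -385/256 -3/2 -1 0 } ⇒ -771/512
step 12: add Blue to get RRBRBBBBBBRB; options L={ -2 -7/4 -13/8 -25/16 -49/32 -97/64 -193/128 -771/512 } R={ -385/256 -3/2 -1 0 } ⇒ -1541/1024
step 13: add Blue to get RRBRBBBBBBRBB; options L={ -2 -7/4 -13/8 -25/16 -49/32 -97/64 -193/128 -771/512 -1541/1024 } R={ -385/256 -3/2 -1 0 } ⇒ -3081/2048
step 14: add Red to get RRBRBBBBBBRBBR; options L={ -2 -7/4 -13/8 -25/16 -49/32 -97/64 -193/128 -771/512 -1541/1024 } R={ -3081/2048 -385/256 -3/2 -1 0 } ⇒ -6163/4096
step 15: add Red to get RRBRBBBBBBRBBRR; options L={ -2 -7/4 -13/8 -25/16 -49/32 -97/64 -193/128 -771/512 -1541/1024 } R={ -6163/4096 -3081/2048 -385/256 -3/2 -1 0 } ⇒ -12327/8192

-12327/8192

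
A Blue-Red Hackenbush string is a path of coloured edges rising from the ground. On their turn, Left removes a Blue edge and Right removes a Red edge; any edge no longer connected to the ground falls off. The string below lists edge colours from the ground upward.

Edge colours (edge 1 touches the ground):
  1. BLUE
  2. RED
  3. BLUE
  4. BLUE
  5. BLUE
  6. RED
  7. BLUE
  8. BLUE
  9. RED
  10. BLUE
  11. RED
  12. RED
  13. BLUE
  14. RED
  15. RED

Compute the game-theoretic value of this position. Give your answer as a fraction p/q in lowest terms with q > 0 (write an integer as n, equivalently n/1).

v(B) = { 0 | ∅ } — 1
v(BR) = { 0 | 1 } — 1/2
v(BRB) = { 0, 1/2 | 1 } — 3/4
v(BRBB) = { 0, 1/2, 3/4 | 1 } — 7/8
v(BRBBB) = { 0, 1/2, 3/4, 7/8 | 1 } — 15/16
v(BRBBBR) = { 0, 1/2, 3/4, 7/8 | 15/16, 1 } — 29/32
v(BRBBBRB) = { 0, 1/2, 3/4, 7/8, 29/32 | 15/16, 1 } — 59/64
v(BRBBBRBB) = { 0, 1/2, 3/4, 7/8, 29/32, 59/64 | 15/16, 1 } — 119/128
v(BRBBBRBBR) = { 0, 1/2, 3/4, 7/8, 29/32, 59/64 | 119/128, 15/16, 1 } — 237/256
v(BRBBBRBBRB) = { 0, 1/2, 3/4, 7/8, 29/32, 59/64, 237/256 | 119/128, 15/16, 1 } — 475/512
v(BRBBBRBBRBR) = { 0, 1/2, 3/4, 7/8, 29/32, 59/64, 237/256 | 475/512, 119/128, 15/16, 1 } — 949/1024
v(BRBBBRBBRBRR) = { 0, 1/2, 3/4, 7/8, 29/32, 59/64, 237/256 | 949/1024, 475/512, 119/128, 15/16, 1 } — 1897/2048
v(BRBBBRBBRBRRB) = { 0, 1/2, 3/4, 7/8, 29/32, 59/64, 237/256, 1897/2048 | 949/1024, 475/512, 119/128, 15/16, 1 } — 3795/4096
v(BRBBBRBBRBRRBR) = { 0, 1/2, 3/4, 7/8, 29/32, 59/64, 237/256, 1897/2048 | 3795/4096, 949/1024, 475/512, 119/128, 15/16, 1 } — 7589/8192
v(BRBBBRBBRBRRBRR) = { 0, 1/2, 3/4, 7/8, 29/32, 59/64, 237/256, 1897/2048 | 7589/8192, 3795/4096, 949/1024, 475/512, 119/128, 15/16, 1 } — 15177/16384

15177/16384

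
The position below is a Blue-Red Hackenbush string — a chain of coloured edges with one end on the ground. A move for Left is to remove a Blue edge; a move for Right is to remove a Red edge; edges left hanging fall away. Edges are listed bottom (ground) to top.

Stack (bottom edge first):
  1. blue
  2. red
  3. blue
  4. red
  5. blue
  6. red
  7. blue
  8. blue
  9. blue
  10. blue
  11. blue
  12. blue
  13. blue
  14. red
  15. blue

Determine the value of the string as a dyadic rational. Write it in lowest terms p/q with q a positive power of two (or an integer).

11259/16384

Recurse on prefixes of the 15-edge string blue red blue red blue red blue blue blue blue blue blue blue red blue:
1 of 15 · b · max L 0 · min R +∞ -> 1
2 of 15 · br · max L 0 · min R 1 -> 1/2
3 of 15 · brb · max L 1/2 · min R 1 -> 3/4
4 of 15 · brbr · max L 1/2 · min R 3/4 -> 5/8
5 of 15 · brbrb · max L 5/8 · min R 3/4 -> 11/16
6 of 15 · brbrbr · max L 5/8 · min R 11/16 -> 21/32
7 of 15 · brbrbrb · max L 21/32 · min R 11/16 -> 43/64
8 of 15 · brbrbrbb · max L 43/64 · min R 11/16 -> 87/128
9 of 15 · brbrbrbbb · max L 87/128 · min R 11/16 -> 175/256
10 of 15 · brbrbrbbbb · max L 175/256 · min R 11/16 -> 351/512
11 of 15 · brbrbrbbbbb · max L 351/512 · min R 11/16 -> 703/1024
12 of 15 · brbrbrbbbbbb · max L 703/1024 · min R 11/16 -> 1407/2048
13 of 15 · brbrbrbbbbbbb · max L 1407/2048 · min R 11/16 -> 2815/4096
14 of 15 · brbrbrbbbbbbbr · max L 1407/2048 · min R 2815/4096 -> 5629/8192
15 of 15 · brbrbrbbbbbbbrb · max L 5629/8192 · min R 2815/4096 -> 11259/16384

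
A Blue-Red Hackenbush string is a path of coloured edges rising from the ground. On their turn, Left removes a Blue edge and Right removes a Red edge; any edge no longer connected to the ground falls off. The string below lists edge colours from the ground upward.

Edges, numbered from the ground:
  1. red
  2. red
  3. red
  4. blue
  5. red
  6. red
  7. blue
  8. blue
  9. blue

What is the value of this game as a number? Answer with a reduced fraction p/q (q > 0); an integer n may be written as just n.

Build val(s[:k]) for k = 1..9, string s = red red red blue red red blue blue blue.
1 of 9 · r · max L −∞ · min R 0 — -1
2 of 9 · rr · max L −∞ · min R -1 — -2
3 of 9 · rrr · max L −∞ · min R -2 — -3
4 of 9 · rrrb · max L -3 · min R -2 — -5/2
5 of 9 · rrrbr · max L -3 · min R -5/2 — -11/4
6 of 9 · rrrbrr · max L -3 · min R -11/4 — -23/8
7 of 9 · rrrbrrb · max L -23/8 · min R -11/4 — -45/16
8 of 9 · rrrbrrbb · max L -45/16 · min R -11/4 — -89/32
9 of 9 · rrrbrrbbb · max L -89/32 · min R -11/4 — -177/64

-177/64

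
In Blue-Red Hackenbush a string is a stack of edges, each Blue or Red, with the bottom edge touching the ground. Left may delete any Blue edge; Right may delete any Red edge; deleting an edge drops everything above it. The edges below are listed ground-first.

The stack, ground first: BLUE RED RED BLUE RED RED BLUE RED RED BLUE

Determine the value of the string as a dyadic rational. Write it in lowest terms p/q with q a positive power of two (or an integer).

147/512

step 1: add BLUE to get B; options L={ 0 } R={ · } gives 1
step 2: add RED to get BR; options L={ 0 } R={ 1 } gives 1/2
step 3: add RED to get BRR; options L={ 0 } R={ 1/2,1 } gives 1/4
step 4: add BLUE to get BRRB; options L={ 0,1/4 } R={ 1/2,1 } gives 3/8
step 5: add RED to get BRRBR; options L={ 0,1/4 } R={ 3/8,1/2,1 } gives 5/16
step 6: add RED to get BRRBRR; options L={ 0,1/4 } R={ 5/16,3/8,1/2,1 } gives 9/32
step 7: add BLUE to get BRRBRRB; options L={ 0,1/4,9/32 } R={ 5/16,3/8,1/2,1 } gives 19/64
step 8: add RED to get BRRBRRBR; options L={ 0,1/4,9/32 } R={ 19/64,5/16,3/8,1/2,1 } gives 37/128
step 9: add RED to get BRRBRRBRR; options L={ 0,1/4,9/32 } R={ 37/128,19/64,5/16,3/8,1/2,1 } gives 73/256
step 10: add BLUE to get BRRBRRBRRB; options L={ 0,1/4,9/32,73/256 } R={ 37/128,19/64,5/16,3/8,1/2,1 } gives 147/512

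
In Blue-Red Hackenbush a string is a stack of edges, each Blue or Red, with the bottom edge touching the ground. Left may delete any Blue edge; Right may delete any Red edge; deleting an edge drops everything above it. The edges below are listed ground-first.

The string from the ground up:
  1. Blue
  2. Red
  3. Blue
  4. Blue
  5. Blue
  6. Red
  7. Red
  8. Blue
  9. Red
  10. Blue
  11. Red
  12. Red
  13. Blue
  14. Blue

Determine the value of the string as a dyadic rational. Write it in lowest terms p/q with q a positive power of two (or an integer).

edge 1 of 14 (Blue): { 0 | (no moves) } — 1
edge 2 of 14 (Red): { 0 | 1 } — 1/2
edge 3 of 14 (Blue): { 0 1/2 | 1 } — 3/4
edge 4 of 14 (Blue): { 0 1/2 3/4 | 1 } — 7/8
edge 5 of 14 (Blue): { 0 1/2 3/4 7/8 | 1 } — 15/16
edge 6 of 14 (Red): { 0 1/2 3/4 7/8 | 15/16 1 } — 29/32
edge 7 of 14 (Red): { 0 1/2 3/4 7/8 | 29/32 15/16 1 } — 57/64
edge 8 of 14 (Blue): { 0 1/2 3/4 7/8 57/64 | 29/32 15/16 1 } — 115/128
edge 9 of 14 (Red): { 0 1/2 3/4 7/8 57/64 | 115/128 29/32 15/16 1 } — 229/256
edge 10 of 14 (Blue): { 0 1/2 3/4 7/8 57/64 229/256 | 115/128 29/32 15/16 1 } — 459/512
edge 11 of 14 (Red): { 0 1/2 3/4 7/8 57/64 229/256 | 459/512 115/128 29/32 15/16 1 } — 917/1024
edge 12 of 14 (Red): { 0 1/2 3/4 7/8 57/64 229/256 | 917/1024 459/512 115/128 29/32 15/16 1 } — 1833/2048
edge 13 of 14 (Blue): { 0 1/2 3/4 7/8 57/64 229/256 1833/2048 | 917/1024 459/512 115/128 29/32 15/16 1 } — 3667/4096
edge 14 of 14 (Blue): { 0 1/2 3/4 7/8 57/64 229/256 1833/2048 3667/4096 | 917/1024 459/512 115/128 29/32 15/16 1 } — 7335/8192

7335/8192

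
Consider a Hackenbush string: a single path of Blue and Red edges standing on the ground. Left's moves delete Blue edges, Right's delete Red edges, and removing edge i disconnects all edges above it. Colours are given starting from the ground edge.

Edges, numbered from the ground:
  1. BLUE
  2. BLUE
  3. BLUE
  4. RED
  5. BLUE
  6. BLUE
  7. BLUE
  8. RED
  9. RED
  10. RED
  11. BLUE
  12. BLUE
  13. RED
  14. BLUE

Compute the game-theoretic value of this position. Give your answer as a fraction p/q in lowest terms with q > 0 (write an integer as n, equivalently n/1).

Prefix values for BLUE BLUE BLUE RED BLUE BLUE BLUE RED RED RED BLUE BLUE RED BLUE via {L|R} + simplicity:
B: Left { 0 }, Right { (no moves) } so simplest 1
BB: Left { 0; 1 }, Right { (no moves) } so simplest 2
BBB: Left { 0; 1; 2 }, Right { (no moves) } so simplest 3
BBBR: Left { 0; 1; 2 }, Right { 3 } so simplest 5/2
BBBRB: Left { 0; 1; 2; 5/2 }, Right { 3 } so simplest 11/4
BBBRBB: Left { 0; 1; 2; 5/2; 11/4 }, Right { 3 } so simplest 23/8
BBBRBBB: Left { 0; 1; 2; 5/2; 11/4; 23/8 }, Right { 3 } so simplest 47/16
BBBRBBBR: Left { 0; 1; 2; 5/2; 11/4; 23/8 }, Right { 47/16; 3 } so simplest 93/32
BBBRBBBRR: Left { 0; 1; 2; 5/2; 11/4; 23/8 }, Right { 93/32; 47/16; 3 } so simplest 185/64
BBBRBBBRRR: Left { 0; 1; 2; 5/2; 11/4; 23/8 }, Right { 185/64; 93/32; 47/16; 3 } so simplest 369/128
BBBRBBBRRRB: Left { 0; 1; 2; 5/2; 11/4; 23/8; 369/128 }, Right { 185/64; 93/32; 47/16; 3 } so simplest 739/256
BBBRBBBRRRBB: Left { 0; 1; 2; 5/2; 11/4; 23/8; 369/128; 739/256 }, Right { 185/64; 93/32; 47/16; 3 } so simplest 1479/512
BBBRBBBRRRBBR: Left { 0; 1; 2; 5/2; 11/4; 23/8; 369/128; 739/256 }, Right { 1479/512; 185/64; 93/32; 47/16; 3 } so simplest 2957/1024
BBBRBBBRRRBBRB: Left { 0; 1; 2; 5/2; 11/4; 23/8; 369/128; 739/256; 2957/1024 }, Right { 1479/512; 185/64; 93/32; 47/16; 3 } so simplest 5915/2048

5915/2048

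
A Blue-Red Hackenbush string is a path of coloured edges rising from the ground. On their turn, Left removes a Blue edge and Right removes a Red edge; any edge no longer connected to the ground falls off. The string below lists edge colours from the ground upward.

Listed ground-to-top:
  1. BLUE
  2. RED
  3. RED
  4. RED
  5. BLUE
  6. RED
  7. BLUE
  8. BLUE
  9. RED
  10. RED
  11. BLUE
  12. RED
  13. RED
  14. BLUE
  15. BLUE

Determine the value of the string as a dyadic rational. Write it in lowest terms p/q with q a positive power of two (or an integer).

2855/16384

value(B) = { 0 | — } gives 1
value(BR) = { 0 | 1 } gives 1/2
value(BRR) = { 0 | 1/2,1 } gives 1/4
value(BRRR) = { 0 | 1/4,1/2,1 } gives 1/8
value(BRRRB) = { 0,1/8 | 1/4,1/2,1 } gives 3/16
value(BRRRBR) = { 0,1/8 | 3/16,1/4,1/2,1 } gives 5/32
value(BRRRBRB) = { 0,1/8,5/32 | 3/16,1/4,1/2,1 } gives 11/64
value(BRRRBRBB) = { 0,1/8,5/32,11/64 | 3/16,1/4,1/2,1 } gives 23/128
value(BRRRBRBBR) = { 0,1/8,5/32,11/64 | 23/128,3/16,1/4,1/2,1 } gives 45/256
value(BRRRBRBBRR) = { 0,1/8,5/32,11/64 | 45/256,23/128,3/16,1/4,1/2,1 } gives 89/512
value(BRRRBRBBRRB) = { 0,1/8,5/32,11/64,89/512 | 45/256,23/128,3/16,1/4,1/2,1 } gives 179/1024
value(BRRRBRBBRRBR) = { 0,1/8,5/32,11/64,89/512 | 179/1024,45/256,23/128,3/16,1/4,1/2,1 } gives 357/2048
value(BRRRBRBBRRBRR) = { 0,1/8,5/32,11/64,89/512 | 357/2048,179/1024,45/256,23/128,3/16,1/4,1/2,1 } gives 713/4096
value(BRRRBRBBRRBRRB) = { 0,1/8,5/32,11/64,89/512,713/4096 | 357/2048,179/1024,45/256,23/128,3/16,1/4,1/2,1 } gives 1427/8192
value(BRRRBRBBRRBRRBB) = { 0,1/8,5/32,11/64,89/512,713/4096,1427/8192 | 357/2048,179/1024,45/256,23/128,3/16,1/4,1/2,1 } gives 2855/16384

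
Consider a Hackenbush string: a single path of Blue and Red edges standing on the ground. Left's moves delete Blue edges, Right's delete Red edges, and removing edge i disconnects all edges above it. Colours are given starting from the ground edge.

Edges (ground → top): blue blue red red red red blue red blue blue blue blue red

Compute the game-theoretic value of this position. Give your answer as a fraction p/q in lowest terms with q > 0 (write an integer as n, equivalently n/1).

step 1: add blue to get b; options L={ 0 } R={ · } → 1
step 2: add blue to get bb; options L={ 0; 1 } R={ · } → 2
step 3: add red to get bbr; options L={ 0; 1 } R={ 2 } → 3/2
step 4: add red to get bbrr; options L={ 0; 1 } R={ 3/2; 2 } → 5/4
step 5: add red to get bbrrr; options L={ 0; 1 } R={ 5/4; 3/2; 2 } → 9/8
step 6: add red to get bbrrrr; options L={ 0; 1 } R={ 9/8; 5/4; 3/2; 2 } → 17/16
step 7: add blue to get bbrrrrb; options L={ 0; 1; 17/16 } R={ 9/8; 5/4; 3/2; 2 } → 35/32
step 8: add red to get bbrrrrbr; options L={ 0; 1; 17/16 } R={ 35/32; 9/8; 5/4; 3/2; 2 } → 69/64
step 9: add blue to get bbrrrrbrb; options L={ 0; 1; 17/16; 69/64 } R={ 35/32; 9/8; 5/4; 3/2; 2 } → 139/128
step 10: add blue to get bbrrrrbrbb; options L={ 0; 1; 17/16; 69/64; 139/128 } R={ 35/32; 9/8; 5/4; 3/2; 2 } → 279/256
step 11: add blue to get bbrrrrbrbbb; options L={ 0; 1; 17/16; 69/64; 139/128; 279/256 } R={ 35/32; 9/8; 5/4; 3/2; 2 } → 559/512
step 12: add blue to get bbrrrrbrbbbb; options L={ 0; 1; 17/16; 69/64; 139/128; 279/256; 559/512 } R={ 35/32; 9/8; 5/4; 3/2; 2 } → 1119/1024
step 13: add red to get bbrrrrbrbbbbr; options L={ 0; 1; 17/16; 69/64; 139/128; 279/256; 559/512 } R={ 1119/1024; 35/32; 9/8; 5/4; 3/2; 2 } → 2237/2048

2237/2048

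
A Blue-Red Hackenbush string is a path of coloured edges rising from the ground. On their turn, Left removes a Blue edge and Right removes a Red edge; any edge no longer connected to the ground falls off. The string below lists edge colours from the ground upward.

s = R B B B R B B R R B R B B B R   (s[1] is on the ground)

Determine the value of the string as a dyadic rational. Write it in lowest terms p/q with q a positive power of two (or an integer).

g_1 [R]  L=[∅]  R=[0]  → -1
g_2 [RB]  L=[-1]  R=[0]  → -1/2
g_3 [RBB]  L=[-1; -1/2]  R=[0]  → -1/4
g_4 [RBBB]  L=[-1; -1/2; -1/4]  R=[0]  → -1/8
g_5 [RBBBR]  L=[-1; -1/2; -1/4]  R=[-1/8; 0]  → -3/16
g_6 [RBBBRB]  L=[-1; -1/2; -1/4; -3/16]  R=[-1/8; 0]  → -5/32
g_7 [RBBBRBB]  L=[-1; -1/2; -1/4; -3/16; -5/32]  R=[-1/8; 0]  → -9/64
g_8 [RBBBRBBR]  L=[-1; -1/2; -1/4; -3/16; -5/32]  R=[-9/64; -1/8; 0]  → -19/128
g_9 [RBBBRBBRR]  L=[-1; -1/2; -1/4; -3/16; -5/32]  R=[-19/128; -9/64; -1/8; 0]  → -39/256
g_10 [RBBBRBBRRB]  L=[-1; -1/2; -1/4; -3/16; -5/32; -39/256]  R=[-19/128; -9/64; -1/8; 0]  → -77/512
g_11 [RBBBRBBRRBR]  L=[-1; -1/2; -1/4; -3/16; -5/32; -39/256]  R=[-77/512; -19/128; -9/64; -1/8; 0]  → -155/1024
g_12 [RBBBRBBRRBRB]  L=[-1; -1/2; -1/4; -3/16; -5/32; -39/256; -155/1024]  R=[-77/512; -19/128; -9/64; -1/8; 0]  → -309/2048
g_13 [RBBBRBBRRBRBB]  L=[-1; -1/2; -1/4; -3/16; -5/32; -39/256; -155/1024; -309/2048]  R=[-77/512; -19/128; -9/64; -1/8; 0]  → -617/4096
g_14 [RBBBRBBRRBRBBB]  L=[-1; -1/2; -1/4; -3/16; -5/32; -39/256; -155/1024; -309/2048; -617/4096]  R=[-77/512; -19/128; -9/64; -1/8; 0]  → -1233/8192
g_15 [RBBBRBBRRBRBBBR]  L=[-1; -1/2; -1/4; -3/16; -5/32; -39/256; -155/1024; -309/2048; -617/4096]  R=[-1233/8192; -77/512; -19/128; -9/64; -1/8; 0]  → -2467/16384

-2467/16384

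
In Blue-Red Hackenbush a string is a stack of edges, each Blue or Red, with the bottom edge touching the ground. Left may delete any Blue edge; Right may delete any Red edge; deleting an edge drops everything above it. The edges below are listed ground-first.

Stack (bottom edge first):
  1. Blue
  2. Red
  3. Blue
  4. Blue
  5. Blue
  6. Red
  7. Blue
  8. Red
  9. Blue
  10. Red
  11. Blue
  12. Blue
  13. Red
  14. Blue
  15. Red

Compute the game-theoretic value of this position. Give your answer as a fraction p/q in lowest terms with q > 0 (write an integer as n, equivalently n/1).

15029/16384

Build val(s[:k]) for k = 1..15, string s = Blue Red Blue Blue Blue Red Blue Red Blue Red Blue Blue Red Blue Red.
val(B) = { 0 | ∅ } → 1
val(BR) = { 0 | 1 } → 1/2
val(BRB) = { 0; 1/2 | 1 } → 3/4
val(BRBB) = { 0; 1/2; 3/4 | 1 } → 7/8
val(BRBBB) = { 0; 1/2; 3/4; 7/8 | 1 } → 15/16
val(BRBBBR) = { 0; 1/2; 3/4; 7/8 | 15/16; 1 } → 29/32
val(BRBBBRB) = { 0; 1/2; 3/4; 7/8; 29/32 | 15/16; 1 } → 59/64
val(BRBBBRBR) = { 0; 1/2; 3/4; 7/8; 29/32 | 59/64; 15/16; 1 } → 117/128
val(BRBBBRBRB) = { 0; 1/2; 3/4; 7/8; 29/32; 117/128 | 59/64; 15/16; 1 } → 235/256
val(BRBBBRBRBR) = { 0; 1/2; 3/4; 7/8; 29/32; 117/128 | 235/256; 59/64; 15/16; 1 } → 469/512
val(BRBBBRBRBRB) = { 0; 1/2; 3/4; 7/8; 29/32; 117/128; 469/512 | 235/256; 59/64; 15/16; 1 } → 939/1024
val(BRBBBRBRBRBB) = { 0; 1/2; 3/4; 7/8; 29/32; 117/128; 469/512; 939/1024 | 235/256; 59/64; 15/16; 1 } → 1879/2048
val(BRBBBRBRBRBBR) = { 0; 1/2; 3/4; 7/8; 29/32; 117/128; 469/512; 939/1024 | 1879/2048; 235/256; 59/64; 15/16; 1 } → 3757/4096
val(BRBBBRBRBRBBRB) = { 0; 1/2; 3/4; 7/8; 29/32; 117/128; 469/512; 939/1024; 3757/4096 | 1879/2048; 235/256; 59/64; 15/16; 1 } → 7515/8192
val(BRBBBRBRBRBBRBR) = { 0; 1/2; 3/4; 7/8; 29/32; 117/128; 469/512; 939/1024; 3757/4096 | 7515/8192; 1879/2048; 235/256; 59/64; 15/16; 1 } → 15029/16384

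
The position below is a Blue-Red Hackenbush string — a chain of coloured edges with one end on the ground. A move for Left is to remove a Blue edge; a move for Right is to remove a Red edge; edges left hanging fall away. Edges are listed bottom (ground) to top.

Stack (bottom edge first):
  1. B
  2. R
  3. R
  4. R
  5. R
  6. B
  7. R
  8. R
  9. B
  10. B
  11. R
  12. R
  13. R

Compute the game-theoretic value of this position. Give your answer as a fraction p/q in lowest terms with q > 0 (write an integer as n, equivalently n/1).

305/4096

G(B) = { 0 | ∅ } → 1
G(BR) = { 0 | 1 } → 1/2
G(BRR) = { 0 | 1/2; 1 } → 1/4
G(BRRR) = { 0 | 1/4; 1/2; 1 } → 1/8
G(BRRRR) = { 0 | 1/8; 1/4; 1/2; 1 } → 1/16
G(BRRRRB) = { 0; 1/16 | 1/8; 1/4; 1/2; 1 } → 3/32
G(BRRRRBR) = { 0; 1/16 | 3/32; 1/8; 1/4; 1/2; 1 } → 5/64
G(BRRRRBRR) = { 0; 1/16 | 5/64; 3/32; 1/8; 1/4; 1/2; 1 } → 9/128
G(BRRRRBRRB) = { 0; 1/16; 9/128 | 5/64; 3/32; 1/8; 1/4; 1/2; 1 } → 19/256
G(BRRRRBRRBB) = { 0; 1/16; 9/128; 19/256 | 5/64; 3/32; 1/8; 1/4; 1/2; 1 } → 39/512
G(BRRRRBRRBBR) = { 0; 1/16; 9/128; 19/256 | 39/512; 5/64; 3/32; 1/8; 1/4; 1/2; 1 } → 77/1024
G(BRRRRBRRBBRR) = { 0; 1/16; 9/128; 19/256 | 77/1024; 39/512; 5/64; 3/32; 1/8; 1/4; 1/2; 1 } → 153/2048
G(BRRRRBRRBBRRR) = { 0; 1/16; 9/128; 19/256 | 153/2048; 77/1024; 39/512; 5/64; 3/32; 1/8; 1/4; 1/2; 1 } → 305/4096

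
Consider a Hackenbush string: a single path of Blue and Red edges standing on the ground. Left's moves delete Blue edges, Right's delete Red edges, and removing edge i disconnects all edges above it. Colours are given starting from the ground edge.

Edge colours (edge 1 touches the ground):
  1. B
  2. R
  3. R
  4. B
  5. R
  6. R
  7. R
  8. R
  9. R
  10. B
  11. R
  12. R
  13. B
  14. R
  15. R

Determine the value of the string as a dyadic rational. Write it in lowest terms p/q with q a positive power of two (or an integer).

4169/16384

Build value(s[:k]) for k = 1..15, string s = B R R B R R R R R B R R B R R.
step 1: add B to get B; options L={ 0 } R={ none } — 1
step 2: add R to get BR; options L={ 0 } R={ 1 } — 1/2
step 3: add R to get BRR; options L={ 0 } R={ 1/2, 1 } — 1/4
step 4: add B to get BRRB; options L={ 0, 1/4 } R={ 1/2, 1 } — 3/8
step 5: add R to get BRRBR; options L={ 0, 1/4 } R={ 3/8, 1/2, 1 } — 5/16
step 6: add R to get BRRBRR; options L={ 0, 1/4 } R={ 5/16, 3/8, 1/2, 1 } — 9/32
step 7: add R to get BRRBRRR; options L={ 0, 1/4 } R={ 9/32, 5/16, 3/8, 1/2, 1 } — 17/64
step 8: add R to get BRRBRRRR; options L={ 0, 1/4 } R={ 17/64, 9/32, 5/16, 3/8, 1/2, 1 } — 33/128
step 9: add R to get BRRBRRRRR; options L={ 0, 1/4 } R={ 33/128, 17/64, 9/32, 5/16, 3/8, 1/2, 1 } — 65/256
step 10: add B to get BRRBRRRRRB; options L={ 0, 1/4, 65/256 } R={ 33/128, 17/64, 9/32, 5/16, 3/8, 1/2, 1 } — 131/512
step 11: add R to get BRRBRRRRRBR; options L={ 0, 1/4, 65/256 } R={ 131/512, 33/128, 17/64, 9/32, 5/16, 3/8, 1/2, 1 } — 261/1024
step 12: add R to get BRRBRRRRRBRR; options L={ 0, 1/4, 65/256 } R={ 261/1024, 131/512, 33/128, 17/64, 9/32, 5/16, 3/8, 1/2, 1 } — 521/2048
step 13: add B to get BRRBRRRRRBRRB; options L={ 0, 1/4, 65/256, 521/2048 } R={ 261/1024, 131/512, 33/128, 17/64, 9/32, 5/16, 3/8, 1/2, 1 } — 1043/4096
step 14: add R to get BRRBRRRRRBRRBR; options L={ 0, 1/4, 65/256, 521/2048 } R={ 1043/4096, 261/1024, 131/512, 33/128, 17/64, 9/32, 5/16, 3/8, 1/2, 1 } — 2085/8192
step 15: add R to get BRRBRRRRRBRRBRR; options L={ 0, 1/4, 65/256, 521/2048 } R={ 2085/8192, 1043/4096, 261/1024, 131/512, 33/128, 17/64, 9/32, 5/16, 3/8, 1/2, 1 } — 4169/16384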